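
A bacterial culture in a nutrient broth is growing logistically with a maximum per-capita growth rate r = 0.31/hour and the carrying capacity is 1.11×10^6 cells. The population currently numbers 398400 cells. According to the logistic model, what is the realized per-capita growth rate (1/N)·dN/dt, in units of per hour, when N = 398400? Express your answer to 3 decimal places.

(1/N)·dN/dt = r(1 − N/K) = 0.31 × (1 − 398400/1.11×10^6).
= 0.31 × 0.64108 = 0.19874.

0.199 per hour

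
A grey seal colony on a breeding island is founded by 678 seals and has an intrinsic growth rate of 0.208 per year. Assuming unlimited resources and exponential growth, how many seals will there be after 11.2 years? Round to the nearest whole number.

N(t) = N₀·e^(rt) = 678 × e^(0.208×11.2) = 678 × e^2.33.
e^2.33 ≈ 10.274, so N ≈ 678 × 10.274 = 6965.66.

6966 seals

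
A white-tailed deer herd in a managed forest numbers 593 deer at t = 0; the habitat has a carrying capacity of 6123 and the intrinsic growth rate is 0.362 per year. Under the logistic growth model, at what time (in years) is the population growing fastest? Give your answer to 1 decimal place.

Logistic growth is fastest at N = K/2 = 3061.5.
A = (K − N₀)/N₀ = 9.3255. Set K/(1 + A·e^(−rt)) = K/2 → A·e^(−rt) = 1.
e^(−0.362t) = 1/9.3255 = 0.107233, so t = ln(9.3255)/0.362 = 2.2327/0.362 = 6.1678.

6.2 years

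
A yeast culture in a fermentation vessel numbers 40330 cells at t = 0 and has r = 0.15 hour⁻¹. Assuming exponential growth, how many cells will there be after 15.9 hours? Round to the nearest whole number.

N(t) = N₀·e^(rt) = 40330 × e^(0.15×15.9) = 40330 × e^2.385.
e^2.385 ≈ 10.859, so N ≈ 40330 × 10.859 = 437946.

437946 cells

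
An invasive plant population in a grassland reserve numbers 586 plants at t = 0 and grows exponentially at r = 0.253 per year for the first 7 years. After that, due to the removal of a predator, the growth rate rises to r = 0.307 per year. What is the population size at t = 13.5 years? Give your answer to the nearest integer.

25332 plants

Phase 1: N(7) = 586·e^(0.253×7) = 586·e^1.771 = 3443.76.
Phase 2 runs for 13.5 − 7 = 6.5 years at r = 0.307.
N(13.5) = 3443.76·e^(0.307×6.5) = 3443.76·e^1.996 = 25331.9.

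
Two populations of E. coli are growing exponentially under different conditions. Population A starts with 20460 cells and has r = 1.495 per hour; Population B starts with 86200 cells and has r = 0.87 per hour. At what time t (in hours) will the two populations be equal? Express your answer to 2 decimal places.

Set 20460·e^(1.495t) = 86200·e^(0.87t).
e^((1.495 − 0.87)t) = 86200/20460 → e^(0.625·t) = 4.2131.
0.625·t = ln(4.2131) = 1.4382, so t = 1.4382/0.625 = 2.3011.

2.30 hours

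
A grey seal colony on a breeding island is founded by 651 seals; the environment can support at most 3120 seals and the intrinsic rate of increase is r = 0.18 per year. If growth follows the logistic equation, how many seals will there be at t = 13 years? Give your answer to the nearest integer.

A = (K − N₀)/N₀ = (3120 − 651)/651 = 3.7926.
N(t) = K/(1 + A·e^(−rt)) = 3120/(1 + 3.7926×e^(−0.18×13)).
e^(−2.34) = 0.096328; denominator = 1 + 3.7926×0.096328 = 1.3653.
N = 3120/1.3653 = 2285.15.

2285 seals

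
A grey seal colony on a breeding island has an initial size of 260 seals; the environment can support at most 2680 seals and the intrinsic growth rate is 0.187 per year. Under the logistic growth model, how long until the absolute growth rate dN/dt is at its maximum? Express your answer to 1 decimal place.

Logistic growth is fastest at N = K/2 = 1340.
A = (K − N₀)/N₀ = 9.3077. Set K/(1 + A·e^(−rt)) = K/2 → A·e^(−rt) = 1.
e^(−0.187t) = 1/9.3077 = 0.107438, so t = ln(9.3077)/0.187 = 2.2308/0.187 = 11.93.

11.9 years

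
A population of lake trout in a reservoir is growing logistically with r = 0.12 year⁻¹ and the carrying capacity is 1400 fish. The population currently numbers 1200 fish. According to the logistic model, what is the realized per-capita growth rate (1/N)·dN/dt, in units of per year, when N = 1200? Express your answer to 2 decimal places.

0.02 per year

(1/N)·dN/dt = r(1 − N/K) = 0.12 × (1 − 1200/1400).
= 0.12 × 0.14286 = 0.017143.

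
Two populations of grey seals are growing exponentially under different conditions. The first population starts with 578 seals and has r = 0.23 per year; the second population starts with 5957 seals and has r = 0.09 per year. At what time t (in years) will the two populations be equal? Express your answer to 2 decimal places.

16.66 years

Set 578·e^(0.23t) = 5957·e^(0.09t).
e^((0.23 − 0.09)t) = 5957/578 → e^(0.14·t) = 10.306.
0.14·t = ln(10.306) = 2.3327, so t = 2.3327/0.14 = 16.662.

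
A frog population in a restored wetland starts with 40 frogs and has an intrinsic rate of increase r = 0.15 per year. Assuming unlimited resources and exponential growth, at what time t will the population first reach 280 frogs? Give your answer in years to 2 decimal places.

12.97 years

Set N₀·e^(rt) = 280: e^(0.15·t) = 280/40 = 7.
0.15·t = ln(7) = 1.9459, so t = 1.9459/0.15 = 12.973.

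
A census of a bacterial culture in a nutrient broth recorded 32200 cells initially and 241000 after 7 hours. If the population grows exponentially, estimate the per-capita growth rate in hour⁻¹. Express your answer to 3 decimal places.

0.288 per hour

From N(t) = N₀·e^(rt): e^(r·7) = 241000/32200 = 7.4845.
r·7 = ln(7.4845) = 2.0128, so r = 2.0128/7 = 0.28755.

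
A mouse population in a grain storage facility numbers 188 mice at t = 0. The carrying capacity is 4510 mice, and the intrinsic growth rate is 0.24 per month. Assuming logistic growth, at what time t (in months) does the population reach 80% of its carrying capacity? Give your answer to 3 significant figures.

A = (K − N₀)/N₀ = (4510 − 188)/188 = 22.989.
Solve 4510/(1 + 22.989·e^(−0.24t)) = 3608: 1 + 22.989·e^(−0.24t) = 1.25, so e^(−0.24t) = 0.0108746.
−0.24·t = ln(0.0108746) = -4.5213, so t = 4.5213/0.24 = 18.839.

18.8 months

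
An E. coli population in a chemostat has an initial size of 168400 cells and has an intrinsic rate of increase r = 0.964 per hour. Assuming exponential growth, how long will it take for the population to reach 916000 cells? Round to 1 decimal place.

1.8 hours

Set N₀·e^(rt) = 916000: e^(0.964·t) = 916000/168400 = 5.4394.
0.964·t = ln(5.4394) = 1.6937, so t = 1.6937/0.964 = 1.7569.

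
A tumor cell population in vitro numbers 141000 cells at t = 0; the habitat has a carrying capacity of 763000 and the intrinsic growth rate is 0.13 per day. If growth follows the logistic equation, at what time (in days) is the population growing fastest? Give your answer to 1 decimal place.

11.4 days

Logistic growth is fastest at N = K/2 = 381500.
A = (K − N₀)/N₀ = 4.4113. Set K/(1 + A·e^(−rt)) = K/2 → A·e^(−rt) = 1.
e^(−0.13t) = 1/4.4113 = 0.226688, so t = ln(4.4113)/0.13 = 1.4842/0.13 = 11.417.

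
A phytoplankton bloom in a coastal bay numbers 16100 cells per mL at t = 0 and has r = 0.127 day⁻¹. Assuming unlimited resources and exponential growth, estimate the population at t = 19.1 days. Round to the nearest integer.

182093 cells per mL

N(t) = N₀·e^(rt) = 16100 × e^(0.127×19.1) = 16100 × e^2.426.
e^2.426 ≈ 11.31, so N ≈ 16100 × 11.31 = 182093.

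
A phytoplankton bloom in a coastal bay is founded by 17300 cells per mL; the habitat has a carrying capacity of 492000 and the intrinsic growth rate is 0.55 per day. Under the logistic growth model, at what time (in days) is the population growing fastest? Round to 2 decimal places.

6.02 days

Logistic growth is fastest at N = K/2 = 246000.
A = (K − N₀)/N₀ = 27.439. Set K/(1 + A·e^(−rt)) = K/2 → A·e^(−rt) = 1.
e^(−0.55t) = 1/27.439 = 0.0364441, so t = ln(27.439)/0.55 = 3.312/0.55 = 6.0218.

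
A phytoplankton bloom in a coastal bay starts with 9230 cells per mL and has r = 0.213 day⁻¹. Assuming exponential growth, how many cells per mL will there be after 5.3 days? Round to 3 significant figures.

N(t) = N₀·e^(rt) = 9230 × e^(0.213×5.3) = 9230 × e^1.129.
e^1.129 ≈ 3.0923, so N ≈ 9230 × 3.0923 = 28541.5.

28500 cells per mL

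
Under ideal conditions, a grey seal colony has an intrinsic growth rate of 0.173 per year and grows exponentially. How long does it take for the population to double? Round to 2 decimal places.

4.01 years

Doubling time t_d = ln(2)/r = 0.6931/0.173 = 4.0066.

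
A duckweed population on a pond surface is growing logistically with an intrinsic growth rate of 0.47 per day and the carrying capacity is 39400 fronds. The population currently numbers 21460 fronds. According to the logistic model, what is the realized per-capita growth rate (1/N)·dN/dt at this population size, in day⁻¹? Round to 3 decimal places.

0.214 per day

(1/N)·dN/dt = r(1 − N/K) = 0.47 × (1 − 21460/39400).
= 0.47 × 0.45533 = 0.21401.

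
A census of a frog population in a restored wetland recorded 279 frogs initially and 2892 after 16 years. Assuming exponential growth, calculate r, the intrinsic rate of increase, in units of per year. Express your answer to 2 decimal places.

From N(t) = N₀·e^(rt): e^(r·16) = 2892/279 = 10.366.
r·16 = ln(10.366) = 2.3385, so r = 2.3385/16 = 0.14616.

0.15 per year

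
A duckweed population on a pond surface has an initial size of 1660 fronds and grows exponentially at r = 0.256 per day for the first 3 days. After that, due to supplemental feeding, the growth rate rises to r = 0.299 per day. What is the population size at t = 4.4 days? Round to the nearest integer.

Phase 1: N(3) = 1660·e^(0.256×3) = 1660·e^0.768 = 3578.05.
Phase 2 runs for 4.4 − 3 = 1.4 days at r = 0.299.
N(4.4) = 3578.05·e^(0.299×1.4) = 3578.05·e^0.4186 = 5438.03.

5438 fronds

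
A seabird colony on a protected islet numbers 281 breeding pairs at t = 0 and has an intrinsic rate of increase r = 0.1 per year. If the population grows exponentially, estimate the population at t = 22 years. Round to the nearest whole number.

2536 breeding pairs

N(t) = N₀·e^(rt) = 281 × e^(0.1×22) = 281 × e^2.2.
e^2.2 ≈ 9.025, so N ≈ 281 × 9.025 = 2536.03.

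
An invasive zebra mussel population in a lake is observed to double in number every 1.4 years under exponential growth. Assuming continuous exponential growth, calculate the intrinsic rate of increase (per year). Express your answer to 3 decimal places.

r = ln(2)/t_d = 0.6931/1.4 = 0.49511.

0.495 per year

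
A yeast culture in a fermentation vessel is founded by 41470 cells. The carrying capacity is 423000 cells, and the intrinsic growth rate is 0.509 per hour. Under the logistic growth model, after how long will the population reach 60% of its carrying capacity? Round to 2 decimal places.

A = (K − N₀)/N₀ = (423000 − 41470)/41470 = 9.2001.
Solve 423000/(1 + 9.2001·e^(−0.509t)) = 253800: 1 + 9.2001·e^(−0.509t) = 1.6667, so e^(−0.509t) = 0.0724626.
−0.509·t = ln(0.0724626) = -2.6247, so t = 2.6247/0.509 = 5.1566.

5.16 hours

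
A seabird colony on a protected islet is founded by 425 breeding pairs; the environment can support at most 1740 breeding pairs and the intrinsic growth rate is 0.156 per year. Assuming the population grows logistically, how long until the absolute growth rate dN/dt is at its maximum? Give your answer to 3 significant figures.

7.24 years

Logistic growth is fastest at N = K/2 = 870.
A = (K − N₀)/N₀ = 3.0941. Set K/(1 + A·e^(−rt)) = K/2 → A·e^(−rt) = 1.
e^(−0.156t) = 1/3.0941 = 0.323194, so t = ln(3.0941)/0.156 = 1.1295/0.156 = 7.2404.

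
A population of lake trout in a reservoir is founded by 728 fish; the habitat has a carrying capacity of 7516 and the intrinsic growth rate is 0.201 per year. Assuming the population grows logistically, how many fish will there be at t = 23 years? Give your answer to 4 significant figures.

6885 fish

A = (K − N₀)/N₀ = (7516 − 728)/728 = 9.3242.
N(t) = K/(1 + A·e^(−rt)) = 7516/(1 + 9.3242×e^(−0.201×23)).
e^(−4.623) = 0.0098233; denominator = 1 + 9.3242×0.0098233 = 1.0916.
N = 7516/1.0916 = 6885.34.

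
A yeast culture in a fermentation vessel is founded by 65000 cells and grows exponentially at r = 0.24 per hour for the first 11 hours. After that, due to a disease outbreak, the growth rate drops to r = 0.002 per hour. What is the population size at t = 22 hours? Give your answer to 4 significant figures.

931100 cells

Phase 1: N(11) = 65000·e^(0.24×11) = 65000·e^2.64 = 910858.
Phase 2 runs for 22 − 11 = 11 hours at r = 0.002.
N(22) = 910858·e^(0.002×11) = 910858·e^0.022 = 931119.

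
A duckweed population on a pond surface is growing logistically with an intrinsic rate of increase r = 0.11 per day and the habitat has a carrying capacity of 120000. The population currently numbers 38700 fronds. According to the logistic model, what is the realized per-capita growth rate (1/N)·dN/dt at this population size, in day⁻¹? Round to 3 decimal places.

(1/N)·dN/dt = r(1 − N/K) = 0.11 × (1 − 38700/120000).
= 0.11 × 0.6775 = 0.074525.

0.075 per day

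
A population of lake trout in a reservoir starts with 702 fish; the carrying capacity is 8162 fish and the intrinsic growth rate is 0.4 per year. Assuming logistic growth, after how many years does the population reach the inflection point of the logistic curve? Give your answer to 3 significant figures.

5.91 years

Logistic growth is fastest at N = K/2 = 4081.
A = (K − N₀)/N₀ = 10.627. Set K/(1 + A·e^(−rt)) = K/2 → A·e^(−rt) = 1.
e^(−0.4t) = 1/10.627 = 0.0941019, so t = ln(10.627)/0.4 = 2.3634/0.4 = 5.9084.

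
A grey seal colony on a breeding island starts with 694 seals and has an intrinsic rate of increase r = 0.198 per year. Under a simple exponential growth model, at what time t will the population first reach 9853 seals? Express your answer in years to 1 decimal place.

13.4 years

Set N₀·e^(rt) = 9853: e^(0.198·t) = 9853/694 = 14.197.
0.198·t = ln(14.197) = 2.6531, so t = 2.6531/0.198 = 13.399.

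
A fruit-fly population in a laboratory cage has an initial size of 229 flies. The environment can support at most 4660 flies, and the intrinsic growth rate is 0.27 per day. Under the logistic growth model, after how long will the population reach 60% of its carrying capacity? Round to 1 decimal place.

12.5 days

A = (K − N₀)/N₀ = (4660 − 229)/229 = 19.349.
Solve 4660/(1 + 19.349·e^(−0.27t)) = 2796: 1 + 19.349·e^(−0.27t) = 1.6667, so e^(−0.27t) = 0.0344542.
−0.27·t = ln(0.0344542) = -3.3681, so t = 3.3681/0.27 = 12.475.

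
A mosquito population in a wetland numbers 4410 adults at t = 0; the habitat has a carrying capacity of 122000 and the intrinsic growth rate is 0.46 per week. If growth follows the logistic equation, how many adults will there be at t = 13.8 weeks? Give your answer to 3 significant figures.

A = (K − N₀)/N₀ = (122000 − 4410)/4410 = 26.664.
N(t) = K/(1 + A·e^(−rt)) = 122000/(1 + 26.664×e^(−0.46×13.8)).
e^(−6.348) = 0.0017502; denominator = 1 + 26.664×0.0017502 = 1.0467.
N = 122000/1.0467 = 116560.

117000 adults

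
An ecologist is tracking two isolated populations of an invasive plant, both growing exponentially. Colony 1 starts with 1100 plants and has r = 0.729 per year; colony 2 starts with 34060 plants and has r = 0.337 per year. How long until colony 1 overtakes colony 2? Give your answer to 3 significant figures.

8.76 years

Set 1100·e^(0.729t) = 34060·e^(0.337t).
e^((0.729 − 0.337)t) = 34060/1100 → e^(0.392·t) = 30.964.
0.392·t = ln(30.964) = 3.4328, so t = 3.4328/0.392 = 8.7572.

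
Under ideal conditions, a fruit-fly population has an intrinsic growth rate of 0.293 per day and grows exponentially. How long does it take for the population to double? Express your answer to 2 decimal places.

2.37 days

Doubling time t_d = ln(2)/r = 0.6931/0.293 = 2.3657.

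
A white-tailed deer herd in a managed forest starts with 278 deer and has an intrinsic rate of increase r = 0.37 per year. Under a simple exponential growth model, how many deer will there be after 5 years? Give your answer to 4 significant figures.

1768 deer

N(t) = N₀·e^(rt) = 278 × e^(0.37×5) = 278 × e^1.85.
e^1.85 ≈ 6.3598, so N ≈ 278 × 6.3598 = 1768.03.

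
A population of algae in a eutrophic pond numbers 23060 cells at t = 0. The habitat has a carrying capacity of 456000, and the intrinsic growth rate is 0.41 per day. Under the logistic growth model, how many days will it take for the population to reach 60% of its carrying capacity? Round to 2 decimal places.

A = (K − N₀)/N₀ = (456000 − 23060)/23060 = 18.775.
Solve 456000/(1 + 18.775·e^(−0.41t)) = 273600: 1 + 18.775·e^(−0.41t) = 1.6667, so e^(−0.41t) = 0.0355092.
−0.41·t = ln(0.0355092) = -3.338, so t = 3.338/0.41 = 8.1414.

8.14 days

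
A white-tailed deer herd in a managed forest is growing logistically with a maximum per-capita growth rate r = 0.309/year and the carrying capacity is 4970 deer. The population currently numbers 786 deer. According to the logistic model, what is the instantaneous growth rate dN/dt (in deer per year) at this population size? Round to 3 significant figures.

204 deer per year

dN/dt = rN(1 − N/K) = 0.309 × 786 × (1 − 786/4970).
1 − 786/4970 = 0.84185; dN/dt = 0.309 × 786 × 0.84185 = 204.46.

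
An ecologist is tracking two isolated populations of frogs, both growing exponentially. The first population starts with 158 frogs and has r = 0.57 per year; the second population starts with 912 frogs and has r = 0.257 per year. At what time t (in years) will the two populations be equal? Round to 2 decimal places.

5.60 years

Set 158·e^(0.57t) = 912·e^(0.257t).
e^((0.57 − 0.257)t) = 912/158 → e^(0.313·t) = 5.7722.
0.313·t = ln(5.7722) = 1.753, so t = 1.753/0.313 = 5.6008.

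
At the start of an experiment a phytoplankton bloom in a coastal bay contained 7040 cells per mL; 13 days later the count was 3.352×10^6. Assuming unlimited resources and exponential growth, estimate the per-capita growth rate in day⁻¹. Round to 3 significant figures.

0.474 per day

From N(t) = N₀·e^(rt): e^(r·13) = 3.352×10^6/7040 = 476.14.
r·13 = ln(476.14) = 6.1657, so r = 6.1657/13 = 0.47428.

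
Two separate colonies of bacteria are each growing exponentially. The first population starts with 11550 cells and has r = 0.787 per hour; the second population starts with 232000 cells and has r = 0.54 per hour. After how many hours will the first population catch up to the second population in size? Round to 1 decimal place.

12.1 hours

Set 11550·e^(0.787t) = 232000·e^(0.54t).
e^((0.787 − 0.54)t) = 232000/11550 → e^(0.247·t) = 20.087.
0.247·t = ln(20.087) = 3.0001, so t = 3.0001/0.247 = 12.146.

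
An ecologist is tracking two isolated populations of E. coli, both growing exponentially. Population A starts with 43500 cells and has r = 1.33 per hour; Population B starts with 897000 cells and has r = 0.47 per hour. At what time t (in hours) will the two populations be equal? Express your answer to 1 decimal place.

3.5 hours

Set 43500·e^(1.33t) = 897000·e^(0.47t).
e^((1.33 − 0.47)t) = 897000/43500 → e^(0.86·t) = 20.621.
0.86·t = ln(20.621) = 3.0263, so t = 3.0263/0.86 = 3.5189.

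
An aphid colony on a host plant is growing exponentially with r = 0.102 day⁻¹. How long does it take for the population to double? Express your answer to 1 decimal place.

Doubling time t_d = ln(2)/r = 0.6931/0.102 = 6.7956.

6.8 days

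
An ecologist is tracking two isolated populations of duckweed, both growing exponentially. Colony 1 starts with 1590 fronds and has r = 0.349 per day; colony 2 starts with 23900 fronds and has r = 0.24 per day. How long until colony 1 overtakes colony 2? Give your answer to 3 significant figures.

24.9 days

Set 1590·e^(0.349t) = 23900·e^(0.24t).
e^((0.349 − 0.24)t) = 23900/1590 → e^(0.109·t) = 15.031.
0.109·t = ln(15.031) = 2.7101, so t = 2.7101/0.109 = 24.864.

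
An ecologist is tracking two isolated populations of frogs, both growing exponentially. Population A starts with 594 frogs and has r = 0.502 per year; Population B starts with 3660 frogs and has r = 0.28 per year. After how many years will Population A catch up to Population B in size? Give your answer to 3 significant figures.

8.19 years

Set 594·e^(0.502t) = 3660·e^(0.28t).
e^((0.502 − 0.28)t) = 3660/594 → e^(0.222·t) = 6.1616.
0.222·t = ln(6.1616) = 1.8183, so t = 1.8183/0.222 = 8.1907.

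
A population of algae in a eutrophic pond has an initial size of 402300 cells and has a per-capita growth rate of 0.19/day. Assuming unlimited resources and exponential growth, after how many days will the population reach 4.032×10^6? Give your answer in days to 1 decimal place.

12.1 days

Set N₀·e^(rt) = 4.032×10^6: e^(0.19·t) = 4.032×10^6/402300 = 10.022.
0.19·t = ln(10.022) = 2.3048, so t = 2.3048/0.19 = 12.131.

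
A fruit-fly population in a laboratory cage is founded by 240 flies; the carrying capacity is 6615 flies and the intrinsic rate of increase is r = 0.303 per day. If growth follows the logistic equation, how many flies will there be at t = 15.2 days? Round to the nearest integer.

A = (K − N₀)/N₀ = (6615 − 240)/240 = 26.562.
N(t) = K/(1 + A·e^(−rt)) = 6615/(1 + 26.562×e^(−0.303×15.2)).
e^(−4.606) = 0.0099957; denominator = 1 + 26.562×0.0099957 = 1.2655.
N = 6615/1.2655 = 5227.14.

5227 flies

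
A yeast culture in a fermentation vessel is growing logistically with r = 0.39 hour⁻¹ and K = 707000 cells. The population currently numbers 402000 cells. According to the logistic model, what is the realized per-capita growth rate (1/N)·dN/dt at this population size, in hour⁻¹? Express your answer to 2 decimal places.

0.17 per hour

(1/N)·dN/dt = r(1 − N/K) = 0.39 × (1 − 402000/707000).
= 0.39 × 0.4314 = 0.16825.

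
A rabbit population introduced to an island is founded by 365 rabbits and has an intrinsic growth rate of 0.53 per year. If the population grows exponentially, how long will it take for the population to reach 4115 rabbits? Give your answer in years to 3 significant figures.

4.57 years

Set N₀·e^(rt) = 4115: e^(0.53·t) = 4115/365 = 11.274.
0.53·t = ln(11.274) = 2.4225, so t = 2.4225/0.53 = 4.5707.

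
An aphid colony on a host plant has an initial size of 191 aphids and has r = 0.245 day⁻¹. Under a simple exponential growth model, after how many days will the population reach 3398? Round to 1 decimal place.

11.7 days

Set N₀·e^(rt) = 3398: e^(0.245·t) = 3398/191 = 17.791.
0.245·t = ln(17.791) = 2.8787, so t = 2.8787/0.245 = 11.75.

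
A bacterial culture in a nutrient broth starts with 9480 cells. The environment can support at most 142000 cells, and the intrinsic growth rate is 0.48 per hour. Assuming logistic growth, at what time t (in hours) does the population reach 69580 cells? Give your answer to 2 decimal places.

5.41 hours

A = (K − N₀)/N₀ = (142000 − 9480)/9480 = 13.979.
Solve 142000/(1 + 13.979·e^(−0.48t)) = 69580: 1 + 13.979·e^(−0.48t) = 2.0408, so e^(−0.48t) = 0.0744562.
−0.48·t = ln(0.0744562) = -2.5975, so t = 2.5975/0.48 = 5.4115.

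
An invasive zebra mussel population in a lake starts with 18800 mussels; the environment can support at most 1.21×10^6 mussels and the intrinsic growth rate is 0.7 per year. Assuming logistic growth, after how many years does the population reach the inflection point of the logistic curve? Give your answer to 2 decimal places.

5.93 years

Logistic growth is fastest at N = K/2 = 605000.
A = (K − N₀)/N₀ = 63.362. Set K/(1 + A·e^(−rt)) = K/2 → A·e^(−rt) = 1.
e^(−0.7t) = 1/63.362 = 0.0157824, so t = ln(63.362)/0.7 = 4.1489/0.7 = 5.9269.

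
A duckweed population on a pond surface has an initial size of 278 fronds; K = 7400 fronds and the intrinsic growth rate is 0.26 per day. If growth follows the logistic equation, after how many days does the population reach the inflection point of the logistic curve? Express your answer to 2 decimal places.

12.47 days

Logistic growth is fastest at N = K/2 = 3700.
A = (K − N₀)/N₀ = 25.619. Set K/(1 + A·e^(−rt)) = K/2 → A·e^(−rt) = 1.
e^(−0.26t) = 1/25.619 = 0.039034, so t = ln(25.619)/0.26 = 3.2433/0.26 = 12.474.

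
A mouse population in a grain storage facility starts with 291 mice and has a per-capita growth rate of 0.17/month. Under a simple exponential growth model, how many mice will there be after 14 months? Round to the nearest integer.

N(t) = N₀·e^(rt) = 291 × e^(0.17×14) = 291 × e^2.38.
e^2.38 ≈ 10.805, so N ≈ 291 × 10.805 = 3144.23.

3144 mice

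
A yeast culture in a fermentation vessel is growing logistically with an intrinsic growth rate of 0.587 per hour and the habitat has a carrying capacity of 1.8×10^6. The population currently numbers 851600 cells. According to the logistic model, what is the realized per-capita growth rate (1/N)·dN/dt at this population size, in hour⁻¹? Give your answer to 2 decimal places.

0.31 per hour

(1/N)·dN/dt = r(1 − N/K) = 0.587 × (1 − 851600/1.8×10^6).
= 0.587 × 0.52689 = 0.30928.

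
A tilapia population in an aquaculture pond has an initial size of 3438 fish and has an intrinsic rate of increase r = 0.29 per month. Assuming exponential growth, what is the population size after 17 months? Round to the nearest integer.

475749 fish

N(t) = N₀·e^(rt) = 3438 × e^(0.29×17) = 3438 × e^4.93.
e^4.93 ≈ 138.38, so N ≈ 3438 × 138.38 = 475749.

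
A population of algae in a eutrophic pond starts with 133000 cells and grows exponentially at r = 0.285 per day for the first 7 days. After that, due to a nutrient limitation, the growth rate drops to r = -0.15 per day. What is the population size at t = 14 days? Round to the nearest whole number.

Phase 1: N(7) = 133000·e^(0.285×7) = 133000·e^1.995 = 977843.
Phase 2 runs for 14 − 7 = 7 days at r = -0.15.
N(14) = 977843·e^(-0.15×7) = 977843·e^-1.05 = 342184.

342184 cells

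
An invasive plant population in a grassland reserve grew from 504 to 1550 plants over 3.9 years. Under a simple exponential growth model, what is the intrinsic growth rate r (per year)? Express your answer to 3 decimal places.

From N(t) = N₀·e^(rt): e^(r·3.9) = 1550/504 = 3.0754.
r·3.9 = ln(3.0754) = 1.1234, so r = 1.1234/3.9 = 0.28806.

0.288 per year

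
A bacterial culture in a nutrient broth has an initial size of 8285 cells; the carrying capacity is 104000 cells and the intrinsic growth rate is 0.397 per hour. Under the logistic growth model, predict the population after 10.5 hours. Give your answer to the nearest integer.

A = (K − N₀)/N₀ = (104000 − 8285)/8285 = 11.553.
N(t) = K/(1 + A·e^(−rt)) = 104000/(1 + 11.553×e^(−0.397×10.5)).
e^(−4.168) = 0.015475; denominator = 1 + 11.553×0.015475 = 1.1788.
N = 104000/1.1788 = 88226.4.

88226 cells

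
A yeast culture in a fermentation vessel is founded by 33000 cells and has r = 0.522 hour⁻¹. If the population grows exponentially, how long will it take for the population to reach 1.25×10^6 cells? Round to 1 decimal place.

Set N₀·e^(rt) = 1.25×10^6: e^(0.522·t) = 1.25×10^6/33000 = 37.879.
0.522·t = ln(37.879) = 3.6344, so t = 3.6344/0.522 = 6.9624.

7.0 hours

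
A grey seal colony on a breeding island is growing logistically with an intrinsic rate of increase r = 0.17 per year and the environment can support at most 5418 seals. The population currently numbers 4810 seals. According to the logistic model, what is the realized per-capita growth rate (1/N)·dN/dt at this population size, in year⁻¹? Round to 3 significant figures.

(1/N)·dN/dt = r(1 − N/K) = 0.17 × (1 − 4810/5418).
= 0.17 × 0.11222 = 0.019077.

0.0191 per year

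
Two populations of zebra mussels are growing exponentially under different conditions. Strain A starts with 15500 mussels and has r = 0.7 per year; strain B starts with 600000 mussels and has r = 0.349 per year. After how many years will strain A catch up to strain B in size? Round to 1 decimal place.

Set 15500·e^(0.7t) = 600000·e^(0.349t).
e^((0.7 − 0.349)t) = 600000/15500 → e^(0.351·t) = 38.71.
0.351·t = ln(38.71) = 3.6561, so t = 3.6561/0.351 = 10.416.

10.4 years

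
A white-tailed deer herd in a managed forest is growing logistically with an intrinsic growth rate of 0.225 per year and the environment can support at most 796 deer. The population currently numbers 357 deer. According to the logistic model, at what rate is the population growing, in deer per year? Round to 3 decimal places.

44.300 deer per year

dN/dt = rN(1 − N/K) = 0.225 × 357 × (1 − 357/796).
1 − 357/796 = 0.55151; dN/dt = 0.225 × 357 × 0.55151 = 44.3.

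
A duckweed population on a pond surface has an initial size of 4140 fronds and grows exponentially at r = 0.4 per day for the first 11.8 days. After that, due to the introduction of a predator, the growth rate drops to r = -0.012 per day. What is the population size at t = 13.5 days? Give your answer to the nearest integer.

454999 fronds

Phase 1: N(11.8) = 4140·e^(0.4×11.8) = 4140·e^4.72 = 464377.
Phase 2 runs for 13.5 − 11.8 = 1.7 days at r = -0.012.
N(13.5) = 464377·e^(-0.012×1.7) = 464377·e^-0.0204 = 454999.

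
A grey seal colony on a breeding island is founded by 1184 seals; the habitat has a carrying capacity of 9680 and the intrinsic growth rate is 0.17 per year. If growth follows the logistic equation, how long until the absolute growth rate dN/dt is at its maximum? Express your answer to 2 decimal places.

Logistic growth is fastest at N = K/2 = 4840.
A = (K − N₀)/N₀ = 7.1757. Set K/(1 + A·e^(−rt)) = K/2 → A·e^(−rt) = 1.
e^(−0.17t) = 1/7.1757 = 0.13936, so t = ln(7.1757)/0.17 = 1.9707/0.17 = 11.592.

11.59 years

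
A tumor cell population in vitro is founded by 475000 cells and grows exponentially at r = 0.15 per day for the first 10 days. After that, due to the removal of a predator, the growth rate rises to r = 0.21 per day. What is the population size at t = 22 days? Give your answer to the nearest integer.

26458025 cells

Phase 1: N(10) = 475000·e^(0.15×10) = 475000·e^1.5 = 2.128802×10^6.
Phase 2 runs for 22 − 10 = 12 days at r = 0.21.
N(22) = 2.128802×10^6·e^(0.21×12) = 2.128802×10^6·e^2.52 = 2.645803×10^7.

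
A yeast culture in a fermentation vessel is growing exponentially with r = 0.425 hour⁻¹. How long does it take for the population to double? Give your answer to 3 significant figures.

Doubling time t_d = ln(2)/r = 0.6931/0.425 = 1.6309.

1.63 hours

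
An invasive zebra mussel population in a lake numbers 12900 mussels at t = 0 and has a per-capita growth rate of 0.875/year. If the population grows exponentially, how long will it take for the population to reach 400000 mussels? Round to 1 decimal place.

3.9 years

Set N₀·e^(rt) = 400000: e^(0.875·t) = 400000/12900 = 31.008.
0.875·t = ln(31.008) = 3.4342, so t = 3.4342/0.875 = 3.9248.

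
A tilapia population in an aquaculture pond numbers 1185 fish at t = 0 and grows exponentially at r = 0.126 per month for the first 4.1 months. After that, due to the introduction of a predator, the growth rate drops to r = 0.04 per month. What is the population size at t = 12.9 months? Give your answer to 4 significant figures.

Phase 1: N(4.1) = 1185·e^(0.126×4.1) = 1185·e^0.5166 = 1986.44.
Phase 2 runs for 12.9 − 4.1 = 8.8 months at r = 0.04.
N(12.9) = 1986.44·e^(0.04×8.8) = 1986.44·e^0.352 = 2824.53.

2825 fish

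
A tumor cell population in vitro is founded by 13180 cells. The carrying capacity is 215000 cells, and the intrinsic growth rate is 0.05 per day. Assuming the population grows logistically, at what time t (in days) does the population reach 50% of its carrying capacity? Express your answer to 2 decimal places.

54.57 days

A = (K − N₀)/N₀ = (215000 − 13180)/13180 = 15.313.
Solve 215000/(1 + 15.313·e^(−0.05t)) = 107500: 1 + 15.313·e^(−0.05t) = 2, so e^(−0.05t) = 0.0653057.
−0.05·t = ln(0.0653057) = -2.7287, so t = 2.7287/0.05 = 54.574.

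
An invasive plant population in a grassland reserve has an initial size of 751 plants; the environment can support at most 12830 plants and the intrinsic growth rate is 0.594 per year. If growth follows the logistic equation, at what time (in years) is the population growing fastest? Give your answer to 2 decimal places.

Logistic growth is fastest at N = K/2 = 6415.
A = (K − N₀)/N₀ = 16.084. Set K/(1 + A·e^(−rt)) = K/2 → A·e^(−rt) = 1.
e^(−0.594t) = 1/16.084 = 0.062174, so t = ln(16.084)/0.594 = 2.7778/0.594 = 4.6765.

4.68 years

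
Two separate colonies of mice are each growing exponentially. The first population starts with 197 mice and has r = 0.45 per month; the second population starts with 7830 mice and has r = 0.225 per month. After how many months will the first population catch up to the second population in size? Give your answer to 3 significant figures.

16.4 months

Set 197·e^(0.45t) = 7830·e^(0.225t).
e^((0.45 − 0.225)t) = 7830/197 → e^(0.225·t) = 39.746.
0.225·t = ln(39.746) = 3.6825, so t = 3.6825/0.225 = 16.367.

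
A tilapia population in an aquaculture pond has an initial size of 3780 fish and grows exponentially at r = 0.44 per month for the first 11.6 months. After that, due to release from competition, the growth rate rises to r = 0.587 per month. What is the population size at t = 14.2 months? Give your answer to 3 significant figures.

2860000 fish

Phase 1: N(11.6) = 3780·e^(0.44×11.6) = 3780·e^5.104 = 622488.
Phase 2 runs for 14.2 − 11.6 = 2.6 months at r = 0.587.
N(14.2) = 622488·e^(0.587×2.6) = 622488·e^1.526 = 2.863855×10^6.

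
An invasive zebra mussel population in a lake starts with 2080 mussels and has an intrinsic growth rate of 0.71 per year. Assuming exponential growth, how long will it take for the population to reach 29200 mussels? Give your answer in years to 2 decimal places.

Set N₀·e^(rt) = 29200: e^(0.71·t) = 29200/2080 = 14.038.
0.71·t = ln(14.038) = 2.6418, so t = 2.6418/0.71 = 3.7208.

3.72 years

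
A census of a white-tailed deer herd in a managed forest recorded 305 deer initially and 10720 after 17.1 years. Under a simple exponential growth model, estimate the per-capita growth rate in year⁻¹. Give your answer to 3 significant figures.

From N(t) = N₀·e^(rt): e^(r·17.1) = 10720/305 = 35.148.
r·17.1 = ln(35.148) = 3.5596, so r = 3.5596/17.1 = 0.20816.

0.208 per year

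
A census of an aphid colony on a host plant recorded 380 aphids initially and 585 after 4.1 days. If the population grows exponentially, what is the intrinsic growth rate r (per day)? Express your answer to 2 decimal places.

From N(t) = N₀·e^(rt): e^(r·4.1) = 585/380 = 1.5395.
r·4.1 = ln(1.5395) = 0.43144, so r = 0.43144/4.1 = 0.10523.

0.11 per day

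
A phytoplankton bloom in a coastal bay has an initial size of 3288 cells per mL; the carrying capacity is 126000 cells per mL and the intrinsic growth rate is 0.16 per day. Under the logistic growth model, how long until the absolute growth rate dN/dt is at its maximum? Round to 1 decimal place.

22.6 days

Logistic growth is fastest at N = K/2 = 63000.
A = (K − N₀)/N₀ = 37.321. Set K/(1 + A·e^(−rt)) = K/2 → A·e^(−rt) = 1.
e^(−0.16t) = 1/37.321 = 0.0267944, so t = ln(37.321)/0.16 = 3.6196/0.16 = 22.622.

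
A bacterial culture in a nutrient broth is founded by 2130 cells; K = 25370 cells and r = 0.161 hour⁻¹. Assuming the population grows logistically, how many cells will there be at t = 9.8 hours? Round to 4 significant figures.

7801 cells

A = (K − N₀)/N₀ = (25370 − 2130)/2130 = 10.911.
N(t) = K/(1 + A·e^(−rt)) = 25370/(1 + 10.911×e^(−0.161×9.8)).
e^(−1.578) = 0.20643; denominator = 1 + 10.911×0.20643 = 3.2523.
N = 25370/3.2523 = 7800.63.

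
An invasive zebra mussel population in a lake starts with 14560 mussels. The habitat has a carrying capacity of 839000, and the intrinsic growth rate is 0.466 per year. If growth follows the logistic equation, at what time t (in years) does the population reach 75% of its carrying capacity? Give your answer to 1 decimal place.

11.0 years

A = (K − N₀)/N₀ = (839000 − 14560)/14560 = 56.624.
Solve 839000/(1 + 56.624·e^(−0.466t)) = 629250: 1 + 56.624·e^(−0.466t) = 1.3333, so e^(−0.466t) = 0.00588682.
−0.466·t = ln(0.00588682) = -5.135, so t = 5.135/0.466 = 11.019.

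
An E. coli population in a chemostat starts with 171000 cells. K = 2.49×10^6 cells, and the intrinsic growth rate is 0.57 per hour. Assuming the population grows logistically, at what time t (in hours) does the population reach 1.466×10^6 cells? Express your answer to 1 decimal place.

5.2 hours

A = (K − N₀)/N₀ = (2.49×10^6 − 171000)/171000 = 13.561.
Solve 2.49×10^6/(1 + 13.561·e^(−0.57t)) = 1.466×10^6: 1 + 13.561·e^(−0.57t) = 1.6985, so e^(−0.57t) = 0.0515064.
−0.57·t = ln(0.0515064) = -2.966, so t = 2.966/0.57 = 5.2036.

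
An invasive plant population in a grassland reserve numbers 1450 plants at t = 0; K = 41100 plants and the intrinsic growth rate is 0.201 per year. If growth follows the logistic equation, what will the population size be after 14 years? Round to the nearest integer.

A = (K − N₀)/N₀ = (41100 − 1450)/1450 = 27.345.
N(t) = K/(1 + A·e^(−rt)) = 41100/(1 + 27.345×e^(−0.201×14)).
e^(−2.814) = 0.059965; denominator = 1 + 27.345×0.059965 = 2.6397.
N = 41100/2.6397 = 15569.8.

15570 plants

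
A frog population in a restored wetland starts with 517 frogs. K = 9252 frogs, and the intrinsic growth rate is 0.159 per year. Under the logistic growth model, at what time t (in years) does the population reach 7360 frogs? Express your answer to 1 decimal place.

A = (K − N₀)/N₀ = (9252 − 517)/517 = 16.896.
Solve 9252/(1 + 16.896·e^(−0.159t)) = 7360: 1 + 16.896·e^(−0.159t) = 1.2571, so e^(−0.159t) = 0.015215.
−0.159·t = ln(0.015215) = -4.1855, so t = 4.1855/0.159 = 26.324.

26.3 years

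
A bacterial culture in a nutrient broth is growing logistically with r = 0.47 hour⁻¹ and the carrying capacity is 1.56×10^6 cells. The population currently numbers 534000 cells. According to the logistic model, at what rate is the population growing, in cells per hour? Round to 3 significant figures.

dN/dt = rN(1 − N/K) = 0.47 × 534000 × (1 − 534000/1.56×10^6).
1 − 534000/1.56×10^6 = 0.65769; dN/dt = 0.47 × 534000 × 0.65769 = 1.65068×10^5.

165000 cells per hour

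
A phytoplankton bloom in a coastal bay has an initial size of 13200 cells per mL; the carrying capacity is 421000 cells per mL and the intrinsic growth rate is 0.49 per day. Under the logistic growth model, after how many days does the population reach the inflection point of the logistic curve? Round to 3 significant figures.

7.00 days

Logistic growth is fastest at N = K/2 = 210500.
A = (K − N₀)/N₀ = 30.894. Set K/(1 + A·e^(−rt)) = K/2 → A·e^(−rt) = 1.
e^(−0.49t) = 1/30.894 = 0.0323688, so t = ln(30.894)/0.49 = 3.4306/0.49 = 7.0011.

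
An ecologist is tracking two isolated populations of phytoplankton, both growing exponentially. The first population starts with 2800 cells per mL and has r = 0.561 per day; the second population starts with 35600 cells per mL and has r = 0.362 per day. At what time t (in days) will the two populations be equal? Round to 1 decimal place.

Set 2800·e^(0.561t) = 35600·e^(0.362t).
e^((0.561 − 0.362)t) = 35600/2800 → e^(0.199·t) = 12.714.
0.199·t = ln(12.714) = 2.5427, so t = 2.5427/0.199 = 12.778.

12.8 days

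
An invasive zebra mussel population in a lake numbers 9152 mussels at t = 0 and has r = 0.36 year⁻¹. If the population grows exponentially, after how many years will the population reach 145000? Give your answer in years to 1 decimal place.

7.7 years

Set N₀·e^(rt) = 145000: e^(0.36·t) = 145000/9152 = 15.844.
0.36·t = ln(15.844) = 2.7628, so t = 2.7628/0.36 = 7.6743.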